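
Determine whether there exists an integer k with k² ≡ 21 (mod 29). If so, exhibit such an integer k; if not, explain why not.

No, no such integer exists.

Apply Euler's criterion with the prime 29: 21 is a quadratic residue iff 21^14 ≡ 1 (mod 29), and a non-residue iff it is ≡ −1.
Squaring successively (mod 29): 21^2 = 441 ≡ 6; 21^4 ≡ 6² = 36 ≡ 7; 21^8 ≡ 7² = 49 ≡ 20.
Since 14 = 8 + 4 + 2, 21^14 ≡ 20 · 7 · 6; multiplying out mod 29: 20·7 = 140 ≡ 24, then 24·6 = 144 ≡ 28. Thus 21^14 ≡ 28 ≡ −1 (mod 29).
The value −1 means 21 is a non-residue modulo 29, so k² ≡ 21 (mod 29) is impossible.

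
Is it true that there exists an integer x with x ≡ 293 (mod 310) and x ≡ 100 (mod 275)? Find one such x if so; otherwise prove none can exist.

Reduce both congruences modulo 5, which divides 310 and 275: they say x ≡ 293 (mod 5) and x ≡ 100 (mod 5).
These are incompatible: 293 − 100 = 193 is not divisible by 5.
So no integer satisfies both congruences.

There is no such integer.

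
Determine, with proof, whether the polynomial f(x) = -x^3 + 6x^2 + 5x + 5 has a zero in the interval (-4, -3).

No.

The endpoint values f(-4) = 145 and f(-3) = 71 are both positive. Claim: f(x) > 0 for every x in (-4, -3).
Shift to the endpoint -3: with x = -3 − u (0 < u < 1), one computes f(-3 − u) = u^3 + 15u^2 + 58u + 71.
The nonzero coefficients here are all positive, so for u > 0 every term is positive (or zero), and the constant term 71 is strictly positive.
Therefore f(x) > 0 throughout (-4, -3), and f has no zero there.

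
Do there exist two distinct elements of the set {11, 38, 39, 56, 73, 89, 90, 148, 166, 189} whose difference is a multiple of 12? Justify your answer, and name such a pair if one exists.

No such pair exists.

Two integers differ by a multiple of 12 exactly when they have the same residue mod 12. The residues are 11↦11, 38↦2, 39↦3, 56↦8, 73↦1, 89↦5, 90↦6, 148↦4, 166↦10, 189↦9.
All 10 residues are distinct, so no two elements differ by a multiple of 12.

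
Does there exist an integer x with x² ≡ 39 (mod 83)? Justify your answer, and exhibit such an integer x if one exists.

83 is prime, so by Euler's criterion 39 is a square mod 83 iff 39^((83−1)/2) = 39^41 ≡ 1 (mod 83).
Squaring successively (mod 83): 39^2 = 1521 ≡ 27; 39^4 ≡ 27² = 729 ≡ 65; 39^8 ≡ 65² = 4225 ≡ 75; 39^16 ≡ 75² = 5625 ≡ 64; 39^32 ≡ 64² = 4096 ≡ 29.
Since 41 = 32 + 8 + 1, 39^41 ≡ 29 · 75 · 39; multiplying out mod 83: 29·75 = 2175 ≡ 17, then 17·39 = 663 ≡ 82. Thus 39^41 ≡ 82 ≡ −1 (mod 83).
The value −1 means 39 is a non-residue modulo 83, so x² ≡ 39 (mod 83) is impossible.

No such integer exists.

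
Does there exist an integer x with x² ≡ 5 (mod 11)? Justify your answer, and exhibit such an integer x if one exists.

x = 4

x = 4 works: 4² = 16, and 16 − 5 = 11 = 1·11.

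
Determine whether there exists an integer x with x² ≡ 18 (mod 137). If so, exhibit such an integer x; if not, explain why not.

x = 93

x = 93 works: 93² = 8649, and 8649 − 18 = 8631 = 63·137.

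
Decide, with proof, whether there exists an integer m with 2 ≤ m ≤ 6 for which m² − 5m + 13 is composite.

At m = 4: 4² − 5·4 + 13 = 9 = 3·3, which is composite.

m = 4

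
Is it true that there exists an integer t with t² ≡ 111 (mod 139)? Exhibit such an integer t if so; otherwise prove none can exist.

No such integer exists.

139 is prime, so by Euler's criterion 111 is a square mod 139 iff 111^((139−1)/2) = 111^69 ≡ 1 (mod 139).
Repeated squaring mod 139: 111^2 = 12321 ≡ 89; 111^4 ≡ 89² = 7921 ≡ 137; 111^8 ≡ 137² = 18769 ≡ 4; 111^16 ≡ 4² = 16 ≡ 16; 111^32 ≡ 16² = 256 ≡ 117; 111^64 ≡ 117² = 13689 ≡ 67.
Since 69 = 64 + 4 + 1, 111^69 ≡ 67 · 137 · 111; multiplying out mod 139: 67·137 = 9179 ≡ 5, then 5·111 = 555 ≡ 138. Thus 111^69 ≡ 138 ≡ −1 (mod 139).
By Euler's criterion 111 is a quadratic non-residue mod 139: no t satisfies t² ≡ 111 (mod 139).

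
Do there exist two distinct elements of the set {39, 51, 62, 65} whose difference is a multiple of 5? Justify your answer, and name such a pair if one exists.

No, no such pair exists.

Reduce each element modulo 5: 39↦4, 51↦1, 62↦2, 65↦0.
These 4 residues are pairwise different, hence no difference of two elements is divisible by 5.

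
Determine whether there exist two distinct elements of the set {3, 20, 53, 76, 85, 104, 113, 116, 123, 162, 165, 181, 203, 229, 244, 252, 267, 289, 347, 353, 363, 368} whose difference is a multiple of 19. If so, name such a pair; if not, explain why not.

The pair (20, 229) works.

Both 20 and 229 leave remainder 1 on division by 19; their difference 209 = 11·19 is a multiple of 19.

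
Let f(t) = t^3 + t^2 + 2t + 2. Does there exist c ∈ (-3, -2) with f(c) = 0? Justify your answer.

f has no root in that interval.

f(-3) = -22 and f(-2) = -6, both negative.
f'(t) = 3t^2 + 2t + 2 has discriminant 2² − 4·3·2 = -20 < 0, so f' has no real roots and is positive for every real t.
So f is strictly increasing; between -3 and -2 its values lie between f(-3) = -22 and f(-2) = -6, all negative. Therefore f has no root in (-3, -2).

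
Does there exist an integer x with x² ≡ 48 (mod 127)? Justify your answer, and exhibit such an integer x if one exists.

Apply Euler's criterion with the prime 127: 48 is a quadratic residue iff 48^63 ≡ 1 (mod 127), and a non-residue iff it is ≡ −1.
Squaring successively (mod 127): 48^2 = 2304 ≡ 18; 48^4 ≡ 18² = 324 ≡ 70; 48^8 ≡ 70² = 4900 ≡ 74; 48^16 ≡ 74² = 5476 ≡ 15; 48^32 ≡ 15² = 225 ≡ 98.
Since 63 = 32 + 16 + 8 + 4 + 2 + 1, 48^63 ≡ 98 · 15 · 74 · 70 · 18 · 48; multiplying out mod 127: 98·15 = 1470 ≡ 73, then 73·74 = 5402 ≡ 68, then 68·70 = 4760 ≡ 61, then 61·18 = 1098 ≡ 82, then 82·48 = 3936 ≡ 126. Thus 48^63 ≡ 126 ≡ −1 (mod 127).
By Euler's criterion 48 is a quadratic non-residue mod 127: no x satisfies x² ≡ 48 (mod 127).

No, no such integer exists.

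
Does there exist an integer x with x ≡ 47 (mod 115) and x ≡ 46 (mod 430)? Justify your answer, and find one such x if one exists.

Both moduli are multiples of 5 = gcd(115, 430), so any solution would satisfy x ≡ 47 and x ≡ 46 modulo 5 simultaneously.
But 47 mod 5 = 2 while 46 mod 5 = 1, a contradiction.
Therefore no such x exists.

No such integer exists.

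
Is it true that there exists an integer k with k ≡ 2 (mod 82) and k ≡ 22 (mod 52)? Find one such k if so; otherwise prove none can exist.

k = 1478

gcd(82, 52) = 2. A simultaneous solution exists iff 2 ≡ 22 (mod 2); here 2 mod 2 = 0 = 22 mod 2, so it does.
Put k = 2 + 82t, so we need 82t ≡ 20 (mod 52), equivalently (divide by 2) 41t ≡ 10 (mod 26).
41 ≡ 15 (mod 26), so this reads 15t ≡ 10 (mod 26). Since 15·7 = 105 = 4·26 + 1, the inverse of 15 mod 26 is 7.
Therefore t ≡ 7·10 = 70 ≡ 18 (mod 26).
Then k = 2 + 82·18 = 1478.
Indeed 1478 ≡ 2 (mod 82) and 1478 ≡ 22 (mod 52).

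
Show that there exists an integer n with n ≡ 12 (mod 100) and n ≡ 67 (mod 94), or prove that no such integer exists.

No such integer exists.

Both moduli are multiples of 2 = gcd(100, 94), so any solution would satisfy n ≡ 12 and n ≡ 67 modulo 2 simultaneously.
However 12 ≡ 0 and 67 ≡ 1 (mod 2), and 0 ≠ 1.
Therefore no such n exists.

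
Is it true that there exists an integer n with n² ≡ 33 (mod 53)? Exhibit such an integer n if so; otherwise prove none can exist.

No, no such integer exists.

Apply Euler's criterion with the prime 53: 33 is a quadratic residue iff 33^26 ≡ 1 (mod 53), and a non-residue iff it is ≡ −1.
Repeated squaring mod 53: 33^2 = 1089 ≡ 29; 33^4 ≡ 29² = 841 ≡ 46; 33^8 ≡ 46² = 2116 ≡ 49; 33^16 ≡ 49² = 2401 ≡ 16.
Since 26 = 16 + 8 + 2, 33^26 ≡ 16 · 49 · 29; multiplying out mod 53: 16·49 = 784 ≡ 42, then 42·29 = 1218 ≡ 52. Thus 33^26 ≡ 52 ≡ −1 (mod 53).
By Euler's criterion 33 is a quadratic non-residue mod 53: no n satisfies n² ≡ 33 (mod 53).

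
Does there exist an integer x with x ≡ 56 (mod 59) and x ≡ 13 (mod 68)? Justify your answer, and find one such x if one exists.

gcd(59, 68) = 1, so the Chinese Remainder Theorem guarantees exactly one residue class mod 4012 satisfying both.
Any solution of the first congruence is x = 56 + 59t; substituting into the second, 59t ≡ 13 − 56 ≡ 25 (mod 68).
Note 59·15 = 885 ≡ 1 (mod 68) (as 885 − 1 = 13·68), so 59⁻¹ ≡ 15.
Multiplying by 15: t ≡ 15·25 = 375 ≡ 35 (mod 68).
Taking t = 35 gives x = 56 + 59·35 = 2121.
Check: 2121 mod 59 = 56, 2121 mod 68 = 13. ✓

x = 2121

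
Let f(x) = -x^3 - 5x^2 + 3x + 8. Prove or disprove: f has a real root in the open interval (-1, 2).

f(-1) = 1 and f(2) = -14, which have opposite signs.
f is continuous everywhere (it is a polynomial), in particular on [-1, 2].
By the Intermediate Value Theorem f must vanish at some point of (-1, 2).

Such a root exists.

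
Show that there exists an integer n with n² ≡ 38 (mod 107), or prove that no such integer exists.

No such integer exists.

107 is prime, so by Euler's criterion 38 is a square mod 107 iff 38^((107−1)/2) = 38^53 ≡ 1 (mod 107).
Squaring successively (mod 107): 38^2 = 1444 ≡ 53; 38^4 ≡ 53² = 2809 ≡ 27; 38^8 ≡ 27² = 729 ≡ 87; 38^16 ≡ 87² = 7569 ≡ 79; 38^32 ≡ 79² = 6241 ≡ 35.
Since 53 = 32 + 16 + 4 + 1, 38^53 ≡ 35 · 79 · 27 · 38; multiplying out mod 107: 35·79 = 2765 ≡ 90, then 90·27 = 2430 ≡ 76, then 76·38 = 2888 ≡ 106. Thus 38^53 ≡ 106 ≡ −1 (mod 107).
By Euler's criterion 38 is a quadratic non-residue mod 107: no n satisfies n² ≡ 38 (mod 107).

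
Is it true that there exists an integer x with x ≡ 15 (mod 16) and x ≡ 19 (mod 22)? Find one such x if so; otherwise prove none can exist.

Here gcd(16, 22) = 2, and both 15 and 19 leave remainder 1 mod 2, so the system is consistent.
Step through x = 15, 15 + 16, 15 + 2·16, …: the values 15, 31, 47, 63 reduce mod 22 to 15, 9, 3, 19. The value 63 hits 19.
Verify: 63 = 3·16 + 15 and 63 = 2·22 + 19. ✓

x = 63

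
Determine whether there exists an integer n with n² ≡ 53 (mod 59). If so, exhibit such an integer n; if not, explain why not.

n = 17 works: 17² = 289, and 289 − 53 = 236 = 4·59.

n = 17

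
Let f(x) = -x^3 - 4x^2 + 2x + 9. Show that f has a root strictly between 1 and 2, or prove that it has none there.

Yes, f has a root in the interval.

f(1) = 6 and f(2) = -11, which have opposite signs.
As a polynomial, f is continuous on every closed interval.
By the Intermediate Value Theorem f must vanish at some point of (1, 2).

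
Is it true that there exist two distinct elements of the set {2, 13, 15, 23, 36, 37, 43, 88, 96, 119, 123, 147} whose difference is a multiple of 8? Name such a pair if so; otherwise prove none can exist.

13 and 37 are such a pair.

13 mod 8 = 5 and 37 mod 8 = 5, so 37 − 13 = 24 = 3·8.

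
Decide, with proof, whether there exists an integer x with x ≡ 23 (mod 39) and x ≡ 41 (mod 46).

The moduli 39 and 46 are coprime, so by the Chinese Remainder Theorem a unique solution modulo 1794 exists.
Any solution of the first congruence is x = 23 + 39t; substituting into the second, 39t ≡ 41 − 23 ≡ 18 (mod 46).
To invert 39 modulo 46: 46 = 1·39 + 7, 39 = 5·7 + 4, 7 = 1·4 + 3, 4 = 1·3 + 1, 3 = 3·1 + 0, and unwinding, 1 = 4 − 1·3 = 4 − (7 − 1·4) = −7 + 2·4 = −7 + 2·(39 − 5·7) = 2·39 − 11·7 = 2·39 − 11·(46 − 1·39) = −11·46 + 13·39. Thus 39⁻¹ ≡ 13 (mod 46).
Multiplying by 13: t ≡ 13·18 = 234 ≡ 4 (mod 46).
With t = 4: x = 23 + 39·4 = 179.
Verify: 179 = 4·39 + 23 and 179 = 3·46 + 41. ✓

x = 179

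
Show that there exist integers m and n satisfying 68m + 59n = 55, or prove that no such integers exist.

Since gcd(68, 59) = 1, every integer is an integer combination of 68 and 59.
Euclidean algorithm: 68 = 1·59 + 9, 59 = 6·9 + 5, 9 = 1·5 + 4, 5 = 1·4 + 1, 4 = 4·1 + 0.
Working back up the chain: 1 = 5 − 1·4 = 5 − (9 − 1·5) = −9 + 2·5 = −9 + 2·(59 − 6·9) = 2·59 − 13·9 = 2·59 − 13·(68 − 1·59) = −13·68 + 15·59. So 68·(-13) + 59·15 = 1.
Multiplying through by 55: m = (-13)·55 = -715, n = 15·55 = 825 is a solution.
The general solution is m = -715 + 59k, n = 825 − 68k; taking k = 13 gives the smaller pair m = 52, n = -59.
Indeed 68·52 + 59·(-59) = 3536 − 3481 = 55.

m = 52, n = -59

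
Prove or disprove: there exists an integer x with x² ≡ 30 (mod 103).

x = 37

Take x = 37. Then 37² = 1369 = 13·103 + 30, so 37² ≡ 30 (mod 103).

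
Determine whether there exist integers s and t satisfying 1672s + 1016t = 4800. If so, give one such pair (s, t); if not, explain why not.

s = 29, t = -43

Since gcd(1672, 1016) = 8 and 4800 = 8·600, Bézout's identity guarantees a solution.
Dividing through by 8 reduces the equation to 209s + 127t = 600.
Run the Euclidean algorithm on 209 and 127: 209 = 1·127 + 82, 127 = 1·82 + 45, 82 = 1·45 + 37, 45 = 1·37 + 8, 37 = 4·8 + 5, 8 = 1·5 + 3, 5 = 1·3 + 2, 3 = 1·2 + 1, 2 = 2·1 + 0.
Unwinding: 1 = 3 − 1·2 = 3 − (5 − 1·3) = −5 + 2·3 = −5 + 2·(8 − 1·5) = 2·8 − 3·5 = 2·8 − 3·(37 − 4·8) = −3·37 + 14·8 = −3·37 + 14·(45 − 1·37) = 14·45 − 17·37 = 14·45 − 17·(82 − 1·45) = −17·82 + 31·45 = −17·82 + 31·(127 − 1·82) = 31·127 − 48·82 = 31·127 − 48·(209 − 1·127) = −48·209 + 79·127, i.e. 209·(-48) + 127·79 = 1.
Multiplying through by 600: s = (-48)·600 = -28800, t = 79·600 = 47400 is a solution.
Shifting by a multiple of (127, −209) keeps it a solution: s = -28800 + 227·127 = 29, t = 47400 − 227·209 = -43.
Check: 1672·29 + 1016·(-43) = 48488 − 43688 = 4800. ✓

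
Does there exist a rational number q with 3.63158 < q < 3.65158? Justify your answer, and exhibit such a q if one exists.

Scale by 11: the interval becomes (39.94738, 40.16738), which contains the integer 40.
Dividing back, 3.63158 < 40/11 < 3.65158, and 40/11 is rational.

q = 40/11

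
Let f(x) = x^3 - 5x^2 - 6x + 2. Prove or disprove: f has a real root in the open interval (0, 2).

Such a root exists.

f(0) = 2 and f(2) = -22, which have opposite signs.
As a polynomial, f is continuous on every closed interval.
By the Intermediate Value Theorem f must vanish at some point of (0, 2).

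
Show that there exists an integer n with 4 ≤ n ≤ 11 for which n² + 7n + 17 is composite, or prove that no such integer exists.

n = 6

At n = 6: 6² + 7·6 + 17 = 95 = 5·19, which is composite.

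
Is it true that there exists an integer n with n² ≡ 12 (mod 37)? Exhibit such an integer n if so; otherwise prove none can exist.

n = 7 works: 7² = 49, and 49 − 12 = 37 = 1·37.

n = 7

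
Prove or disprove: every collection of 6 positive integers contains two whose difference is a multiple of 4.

Each integer lies in one of the 4 residue classes modulo 4.
Since 6 > 4, two of the 6 integers must share a residue class by the pigeonhole principle; call them a and b.
Equal remainders mean a − b ≡ 0 (mod 4), so 4 divides their difference.

Yes.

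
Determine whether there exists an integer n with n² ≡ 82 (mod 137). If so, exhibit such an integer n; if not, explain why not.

No such integer exists.

137 is prime, so by Euler's criterion 82 is a square mod 137 iff 82^((137−1)/2) = 82^68 ≡ 1 (mod 137).
Repeated squaring mod 137: 82^2 = 6724 ≡ 11; 82^4 ≡ 11² = 121 ≡ 121; 82^8 ≡ 121² = 14641 ≡ 119; 82^16 ≡ 119² = 14161 ≡ 50; 82^32 ≡ 50² = 2500 ≡ 34; 82^64 ≡ 34² = 1156 ≡ 60.
Since 68 = 64 + 4, 82^68 ≡ 60 · 121; multiplying out mod 137: 60·121 = 7260 ≡ 136. Thus 82^68 ≡ 136 ≡ −1 (mod 137).
By Euler's criterion 82 is a quadratic non-residue mod 137: no n satisfies n² ≡ 82 (mod 137).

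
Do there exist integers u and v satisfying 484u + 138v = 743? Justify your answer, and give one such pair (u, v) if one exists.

Both 484 and 138 are divisible by gcd(484, 138) = 2, hence so is any combination 484u + 138v.
But 743 is not a multiple of 2 (it leaves remainder 1).
Hence no integers u, v satisfy the equation.

There are no such integers.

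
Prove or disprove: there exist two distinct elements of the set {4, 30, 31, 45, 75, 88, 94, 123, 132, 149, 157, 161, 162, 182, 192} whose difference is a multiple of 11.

Reduce each element mod 11: 4↦4, 30↦8, 31↦9, 45↦1, 75↦9, 88↦0, 94↦6, 123↦2, 132↦0, 149↦6, 157↦3, 161↦7, 162↦8, 182↦6, 192↦5. The residue 8 repeats (at 30 and 162), and 162 − 30 = 132 = 12·11.

30 and 162 are such a pair.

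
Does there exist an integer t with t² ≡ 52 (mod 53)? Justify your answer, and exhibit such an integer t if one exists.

t = 30

t = 30 works: 30² = 900, and 900 − 52 = 848 = 16·53.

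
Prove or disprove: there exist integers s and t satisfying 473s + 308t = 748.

gcd(473, 308) = 11, and 11 divides 748, so integer solutions exist.
Dividing through by 11 reduces the equation to 43s + 28t = 68.
Euclidean algorithm: 43 = 1·28 + 15, 28 = 1·15 + 13, 15 = 1·13 + 2, 13 = 6·2 + 1, 2 = 2·1 + 0.
Working back up the chain: 1 = 13 − 6·2 = 13 − 6·(15 − 1·13) = −6·15 + 7·13 = −6·15 + 7·(28 − 1·15) = 7·28 − 13·15 = 7·28 − 13·(43 − 1·28) = −13·43 + 20·28. So 43·(-13) + 28·20 = 1.
Times 68: 43·(-884) + 28·1360 = 68, so (-884, 1360) solves it.
Adding 32·28 to s and subtracting 32·43 from t gives the tidier solution (12, -16).
Check: 473·12 + 308·(-16) = 5676 − 4928 = 748. ✓

s = 12, t = -16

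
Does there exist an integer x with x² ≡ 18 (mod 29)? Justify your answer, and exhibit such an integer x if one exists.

Apply Euler's criterion with the prime 29: 18 is a quadratic residue iff 18^14 ≡ 1 (mod 29), and a non-residue iff it is ≡ −1.
Repeated squaring mod 29: 18^2 = 324 ≡ 5; 18^4 ≡ 5² = 25 ≡ 25; 18^8 ≡ 25² = 625 ≡ 16.
Since 14 = 8 + 4 + 2, 18^14 ≡ 16 · 25 · 5; multiplying out mod 29: 16·25 = 400 ≡ 23, then 23·5 = 115 ≡ 28. Thus 18^14 ≡ 28 ≡ −1 (mod 29).
The value −1 means 18 is a non-residue modulo 29, so x² ≡ 18 (mod 29) is impossible.

No such integer exists.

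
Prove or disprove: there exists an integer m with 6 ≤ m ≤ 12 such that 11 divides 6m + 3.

No such integer m in that range exists.

At m = 6, 6·6 + 3 = 39 ≡ 6 (mod 11), and each step in m adds 6, giving residues 6, 1, 7, 2, 8, 3, 9 for m = 6, 7, …, 12.
Since 0 is absent from this list, 11 ∤ 6m + 3 for every m with 6 ≤ m ≤ 12.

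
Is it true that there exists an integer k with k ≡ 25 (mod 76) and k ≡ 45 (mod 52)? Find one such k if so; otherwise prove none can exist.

gcd(76, 52) = 4. A simultaneous solution exists iff 25 ≡ 45 (mod 4); here 25 mod 4 = 1 = 45 mod 4, so it does.
The integers ≡ 25 (mod 76) are 25, 101, 177, 253, …; their remainders mod 52 are 25, 49, 21, 45, so k = 253 is the first that is ≡ 45 (mod 52).
Indeed 253 ≡ 25 (mod 76) and 253 ≡ 45 (mod 52).

k = 253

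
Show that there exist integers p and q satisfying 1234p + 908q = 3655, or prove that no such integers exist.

Both 1234 and 908 are divisible by gcd(1234, 908) = 2, hence so is any combination 1234p + 908q.
However 3655 leaves remainder 1 on division by 2.
Hence no integers p, q satisfy the equation.

No, no such integers exist.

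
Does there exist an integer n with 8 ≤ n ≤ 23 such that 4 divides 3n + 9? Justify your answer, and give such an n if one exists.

At n = 8 the value 33 is not a multiple of 4. n = 9 works, since 3·9 + 9 = 36 = 9·4.

n = 9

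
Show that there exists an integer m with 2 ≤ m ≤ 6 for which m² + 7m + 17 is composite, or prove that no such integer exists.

m = 6

At m = 6: 6² + 7·6 + 17 = 95 = 5·19, which is composite.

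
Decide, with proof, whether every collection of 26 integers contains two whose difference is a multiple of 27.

Take the 26 consecutive integers 8, 9, …, 33: their residues mod 27 are all distinct because 26 ≤ 27.
The differences between them range over 1, …, 25, none of which is divisible by 27.

No; for instance {8, 9, 10, 11, 12, 13, 14, 15, 16, 17, 18, 19, 20, 21, 22, 23, 24, 25, 26, 27, 28, 29, 30, 31, 32, 33} is a counterexample.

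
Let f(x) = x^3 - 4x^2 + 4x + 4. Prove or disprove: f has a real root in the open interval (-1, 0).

Yes, f has a root in the interval.

f(-1) = -5 and f(0) = 4, which have opposite signs.
As a polynomial, f is continuous on every closed interval.
By the Intermediate Value Theorem, f takes the value 0 somewhere in the open interval.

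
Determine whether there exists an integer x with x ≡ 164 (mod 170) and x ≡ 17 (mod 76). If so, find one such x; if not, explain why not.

There is no such integer.

gcd(170, 76) = 2. If x ≡ 164 (mod 170) and x ≡ 17 (mod 76), then x ≡ 164 (mod 2) and x ≡ 17 (mod 2).
However 164 ≡ 0 and 17 ≡ 1 (mod 2), and 0 ≠ 1.
Hence the system has no solution.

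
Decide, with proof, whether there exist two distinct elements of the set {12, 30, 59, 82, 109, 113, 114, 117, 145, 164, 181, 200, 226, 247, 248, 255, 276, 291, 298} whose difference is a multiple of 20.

No such pair exists.

Two integers differ by a multiple of 20 exactly when they have the same residue mod 20. The residues are 12↦12, 30↦10, 59↦19, 82↦2, 109↦9, 113↦13, 114↦14, 117↦17, 145↦5, 164↦4, 181↦1, 200↦0, 226↦6, 247↦7, 248↦8, 255↦15, 276↦16, 291↦11, 298↦18.
These 19 residues are pairwise different, hence no difference of two elements is divisible by 20.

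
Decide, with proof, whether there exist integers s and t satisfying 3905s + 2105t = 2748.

Any value of 3905s + 2105t is a multiple of gcd(3905, 2105) = 5.
However 2748 leaves remainder 3 on division by 5.
So the equation is unsolvable over ℤ.

There are no such integers.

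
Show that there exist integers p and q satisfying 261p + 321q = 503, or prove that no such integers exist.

No, no such integers exist.

Any value of 261p + 321q is a multiple of gcd(261, 321) = 3.
But 503 is not a multiple of 3 (it leaves remainder 2).
Therefore 261p + 321q = 503 has no solution in integers.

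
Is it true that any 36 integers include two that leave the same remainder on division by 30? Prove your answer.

Each integer lies in one of the 30 residue classes modulo 30.
Placing 36 integers into 30 classes, some class receives at least two — say a and b.
So a and b have equal remainders mod 30, which is exactly what was to be shown.

Yes.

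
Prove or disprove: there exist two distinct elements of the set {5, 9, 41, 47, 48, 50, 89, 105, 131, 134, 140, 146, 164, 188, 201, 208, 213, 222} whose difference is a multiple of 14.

Both 5 and 47 leave remainder 5 on division by 14; their difference 42 = 3·14 is a multiple of 14.

The pair (5, 47) works.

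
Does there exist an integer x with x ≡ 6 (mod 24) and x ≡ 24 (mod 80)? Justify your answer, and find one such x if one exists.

Both moduli are multiples of 8 = gcd(24, 80), so any solution would satisfy x ≡ 6 and x ≡ 24 modulo 8 simultaneously.
These are incompatible: 6 − 24 = -18 is not divisible by 8.
Therefore no such x exists.

There is no such integer.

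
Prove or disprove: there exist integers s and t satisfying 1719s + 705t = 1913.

Any value of 1719s + 705t is a multiple of gcd(1719, 705) = 3.
But 1913 = 3·637 + 2, so 3 ∤ 1913.
So the equation is unsolvable over ℤ.

There are no such integers.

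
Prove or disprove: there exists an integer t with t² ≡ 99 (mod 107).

Take t = 62. Then 62² = 3844 = 35·107 + 99, so 62² ≡ 99 (mod 107).

t = 62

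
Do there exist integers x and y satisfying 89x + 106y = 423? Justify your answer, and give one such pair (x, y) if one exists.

x = 25, y = -17

Since gcd(89, 106) = 1, every integer is an integer combination of 89 and 106.
Euclidean algorithm: 106 = 1·89 + 17, 89 = 5·17 + 4, 17 = 4·4 + 1, 4 = 4·1 + 0.
Back-substituting, 1 = 17 − 4·4 = 17 − 4·(89 − 5·17) = −4·89 + 21·17 = −4·89 + 21·(106 − 1·89) = 21·106 − 25·89; that is, 89·(-25) + 106·21 = 1.
Times 423: 89·(-10575) + 106·8883 = 423, so (-10575, 8883) solves it.
Shifting by a multiple of (106, −89) keeps it a solution: x = -10575 + 100·106 = 25, y = 8883 − 100·89 = -17.
Indeed 89·25 + 106·(-17) = 2225 − 1802 = 423.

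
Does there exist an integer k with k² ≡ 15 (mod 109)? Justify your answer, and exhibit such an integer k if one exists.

Take k = 61. Then 61² = 3721 = 34·109 + 15, so 61² ≡ 15 (mod 109).

k = 61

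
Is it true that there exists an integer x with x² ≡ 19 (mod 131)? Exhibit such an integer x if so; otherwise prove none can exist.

Apply Euler's criterion with the prime 131: 19 is a quadratic residue iff 19^65 ≡ 1 (mod 131), and a non-residue iff it is ≡ −1.
Repeated squaring mod 131: 19^2 = 361 ≡ 99; 19^4 ≡ 99² = 9801 ≡ 107; 19^8 ≡ 107² = 11449 ≡ 52; 19^16 ≡ 52² = 2704 ≡ 84; 19^32 ≡ 84² = 7056 ≡ 113; 19^64 ≡ 113² = 12769 ≡ 62.
Since 65 = 64 + 1, 19^65 ≡ 62 · 19; multiplying out mod 131: 62·19 = 1178 ≡ 130. Thus 19^65 ≡ 130 ≡ −1 (mod 131).
By Euler's criterion 19 is a quadratic non-residue mod 131: no x satisfies x² ≡ 19 (mod 131).

There is no such integer.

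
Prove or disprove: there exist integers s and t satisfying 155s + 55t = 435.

Every value of 155s + 55t is a multiple of gcd(155, 55) = 5; since 5 ∣ 435, solutions exist.
Dividing through by 5 reduces the equation to 31s + 11t = 87.
Dividing repeatedly: 31 = 2·11 + 9, 11 = 1·9 + 2, 9 = 4·2 + 1, 2 = 2·1 + 0.
Unwinding: 1 = 9 − 4·2 = 9 − 4·(11 − 1·9) = −4·11 + 5·9 = −4·11 + 5·(31 − 2·11) = 5·31 − 14·11, i.e. 31·5 + 11·(-14) = 1.
Multiplying through by 87: s = 5·87 = 435, t = (-14)·87 = -1218 is a solution.
Subtracting 39·11 from s and adding 39·31 to t gives the tidier solution (6, -9).
Indeed 155·6 + 55·(-9) = 930 − 495 = 435.

s = 6, t = -9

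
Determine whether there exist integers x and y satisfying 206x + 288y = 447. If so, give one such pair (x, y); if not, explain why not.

No, no such integers exist.

gcd(206, 288) = 2, so every integer of the form 206x + 288y is a multiple of 2.
However 447 leaves remainder 1 on division by 2.
Therefore 206x + 288y = 447 has no solution in integers.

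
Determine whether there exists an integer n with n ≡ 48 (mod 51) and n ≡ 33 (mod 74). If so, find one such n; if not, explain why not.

n = 3363

The moduli 51 and 74 are coprime, so by the Chinese Remainder Theorem a unique solution modulo 3774 exists.
Any solution of the first congruence is n = 48 + 51t; substituting into the second, 51t ≡ 33 − 48 ≡ 59 (mod 74).
Invert 51 mod 74 by the Euclidean algorithm: 74 = 1·51 + 23, 51 = 2·23 + 5, 23 = 4·5 + 3, 5 = 1·3 + 2, 3 = 1·2 + 1, 2 = 2·1 + 0; back-substituting, 1 = 3 − 1·2 = 3 − (5 − 1·3) = −5 + 2·3 = −5 + 2·(23 − 4·5) = 2·23 − 9·5 = 2·23 − 9·(51 − 2·23) = −9·51 + 20·23 = −9·51 + 20·(74 − 1·51) = 20·74 − 29·51. Hence 51·(-29) ≡ 1, so 51⁻¹ ≡ -29 ≡ 45 (mod 74).
Therefore t ≡ 45·59 = 2655 ≡ 65 (mod 74).
With t = 65: n = 48 + 51·65 = 3363.
Indeed 3363 ≡ 48 (mod 51) and 3363 ≡ 33 (mod 74).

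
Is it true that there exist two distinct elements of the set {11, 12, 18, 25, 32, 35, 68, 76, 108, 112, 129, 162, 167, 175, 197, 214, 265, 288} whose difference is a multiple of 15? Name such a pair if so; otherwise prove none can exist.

12 and 162 are such a pair.

12 mod 15 = 12 and 162 mod 15 = 12, so 162 − 12 = 150 = 10·15.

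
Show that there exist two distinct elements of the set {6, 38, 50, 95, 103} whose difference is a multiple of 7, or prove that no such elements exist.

No, no such pair exists.

Two integers differ by a multiple of 7 exactly when they have the same residue mod 7. The residues are 6↦6, 38↦3, 50↦1, 95↦4, 103↦5.
These 5 residues are pairwise different, hence no difference of two elements is divisible by 7.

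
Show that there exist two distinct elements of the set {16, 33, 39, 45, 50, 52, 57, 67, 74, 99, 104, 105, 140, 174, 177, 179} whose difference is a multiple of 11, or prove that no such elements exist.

Yes: 16 and 104.

Reduce each element mod 11: 16↦5, 33↦0, 39↦6, 45↦1, 50↦6, 52↦8, 57↦2, 67↦1, 74↦8, 99↦0, 104↦5, 105↦6, 140↦8, 174↦9, 177↦1, 179↦3. The residue 5 repeats (at 16 and 104), and 104 − 16 = 88 = 8·11.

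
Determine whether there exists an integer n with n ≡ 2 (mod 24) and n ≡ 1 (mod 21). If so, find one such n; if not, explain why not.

No, no such integer exists.

Both moduli are multiples of 3 = gcd(24, 21), so any solution would satisfy n ≡ 2 and n ≡ 1 modulo 3 simultaneously.
These are incompatible: 2 − 1 = 1 is not divisible by 3.
Therefore no such n exists.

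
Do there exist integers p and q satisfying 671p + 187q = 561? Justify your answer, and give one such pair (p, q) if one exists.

p = 0, q = 3

Since gcd(671, 187) = 11 and 561 = 11·51, Bézout's identity guarantees a solution.
Dividing through by 11 reduces the equation to 61p + 17q = 51.
Run the Euclidean algorithm on 61 and 17: 61 = 3·17 + 10, 17 = 1·10 + 7, 10 = 1·7 + 3, 7 = 2·3 + 1, 3 = 3·1 + 0.
Working back up the chain: 1 = 7 − 2·3 = 7 − 2·(10 − 1·7) = −2·10 + 3·7 = −2·10 + 3·(17 − 1·10) = 3·17 − 5·10 = 3·17 − 5·(61 − 3·17) = −5·61 + 18·17. So 61·(-5) + 17·18 = 1.
Multiplying through by 51: p = (-5)·51 = -255, q = 18·51 = 918 is a solution.
Shifting by a multiple of (17, −61) keeps it a solution: p = -255 + 15·17 = 0, q = 918 − 15·61 = 3.
Check: 671·0 + 187·3 = 0 + 561 = 561. ✓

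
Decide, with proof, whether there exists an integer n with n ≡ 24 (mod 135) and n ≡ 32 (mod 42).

There is no such integer.

Both moduli are multiples of 3 = gcd(135, 42), so any solution would satisfy n ≡ 24 and n ≡ 32 modulo 3 simultaneously.
But 24 mod 3 = 0 while 32 mod 3 = 2, a contradiction.
Therefore no such n exists.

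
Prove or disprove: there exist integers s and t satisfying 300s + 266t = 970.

s = 52, t = -55

Every value of 300s + 266t is a multiple of gcd(300, 266) = 2; since 2 ∣ 970, solutions exist.
Dividing through by 2 reduces the equation to 150s + 133t = 485.
Dividing repeatedly: 150 = 1·133 + 17, 133 = 7·17 + 14, 17 = 1·14 + 3, 14 = 4·3 + 2, 3 = 1·2 + 1, 2 = 2·1 + 0.
Unwinding: 1 = 3 − 1·2 = 3 − (14 − 4·3) = −14 + 5·3 = −14 + 5·(17 − 1·14) = 5·17 − 6·14 = 5·17 − 6·(133 − 7·17) = −6·133 + 47·17 = −6·133 + 47·(150 − 1·133) = 47·150 − 53·133, i.e. 150·47 + 133·(-53) = 1.
Times 485: 150·22795 + 133·(-25705) = 485, so (22795, -25705) solves it.
The general solution is s = 22795 + 133k, t = -25705 − 150k; taking k = -171 gives the smaller pair s = 52, t = -55.
Check: 300·52 + 266·(-55) = 15600 − 14630 = 970. ✓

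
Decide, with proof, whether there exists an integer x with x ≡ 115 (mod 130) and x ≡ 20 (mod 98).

There is no such integer.

Both moduli are multiples of 2 = gcd(130, 98), so any solution would satisfy x ≡ 115 and x ≡ 20 modulo 2 simultaneously.
However 115 ≡ 1 and 20 ≡ 0 (mod 2), and 1 ≠ 0.
So no integer satisfies both congruences.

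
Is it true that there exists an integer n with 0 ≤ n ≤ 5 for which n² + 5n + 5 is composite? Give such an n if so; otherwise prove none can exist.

n = 5

At n = 5: 5² + 5·5 + 5 = 55 = 5·11, which is composite.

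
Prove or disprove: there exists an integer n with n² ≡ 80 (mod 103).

103 is prime, so by Euler's criterion 80 is a square mod 103 iff 80^((103−1)/2) = 80^51 ≡ 1 (mod 103).
Squaring successively (mod 103): 80^2 = 6400 ≡ 14; 80^4 ≡ 14² = 196 ≡ 93; 80^8 ≡ 93² = 8649 ≡ 100; 80^16 ≡ 100² = 10000 ≡ 9; 80^32 ≡ 9² = 81 ≡ 81.
Since 51 = 32 + 16 + 2 + 1, 80^51 ≡ 81 · 9 · 14 · 80; multiplying out mod 103: 81·9 = 729 ≡ 8, then 8·14 = 112 ≡ 9, then 9·80 = 720 ≡ 102. Thus 80^51 ≡ 102 ≡ −1 (mod 103).
The value −1 means 80 is a non-residue modulo 103, so n² ≡ 80 (mod 103) is impossible.

No such integer exists.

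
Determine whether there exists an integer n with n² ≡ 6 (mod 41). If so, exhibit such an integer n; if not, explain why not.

Apply Euler's criterion with the prime 41: 6 is a quadratic residue iff 6^20 ≡ 1 (mod 41), and a non-residue iff it is ≡ −1.
Repeated squaring mod 41: 6^2 = 36 ≡ 36; 6^4 ≡ 36² = 1296 ≡ 25; 6^8 ≡ 25² = 625 ≡ 10; 6^16 ≡ 10² = 100 ≡ 18.
Since 20 = 16 + 4, 6^20 ≡ 18 · 25; multiplying out mod 41: 18·25 = 450 ≡ 40. Thus 6^20 ≡ 40 ≡ −1 (mod 41).
The value −1 means 6 is a non-residue modulo 41, so n² ≡ 6 (mod 41) is impossible.

No such integer exists.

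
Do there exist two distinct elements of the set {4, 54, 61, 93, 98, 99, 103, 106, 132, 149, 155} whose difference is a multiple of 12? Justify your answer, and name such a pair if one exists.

There is no such pair.

Two integers differ by a multiple of 12 exactly when they have the same residue mod 12. The residues are 4↦4, 54↦6, 61↦1, 93↦9, 98↦2, 99↦3, 103↦7, 106↦10, 132↦0, 149↦5, 155↦11.
These 11 residues are pairwise different, hence no difference of two elements is divisible by 12.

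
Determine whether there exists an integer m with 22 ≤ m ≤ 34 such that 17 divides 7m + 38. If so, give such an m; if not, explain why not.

Scanning upward from m = 22 gives 192, 199, 206, 213, 220, 227, 234, 241, 248, none divisible by 17. m = 31 works, since 7·31 + 38 = 255 = 15·17.

m = 31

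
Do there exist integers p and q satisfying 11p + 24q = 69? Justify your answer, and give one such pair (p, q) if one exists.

Since gcd(11, 24) = 1, every integer is an integer combination of 11 and 24.
Euclidean algorithm: 24 = 2·11 + 2, 11 = 5·2 + 1, 2 = 2·1 + 0.
Working back up the chain: 1 = 11 − 5·2 = 11 − 5·(24 − 2·11) = −5·24 + 11·11. So 11·11 + 24·(-5) = 1.
Times 69: 11·759 + 24·(-345) = 69, so (759, -345) solves it.
Subtracting 31·24 from p and adding 31·11 to q gives the tidier solution (15, -4).
Indeed 11·15 + 24·(-4) = 165 − 96 = 69.

p = 15, q = -4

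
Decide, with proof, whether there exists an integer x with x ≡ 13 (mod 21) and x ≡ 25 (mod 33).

x = 223

Here gcd(21, 33) = 3, and both 13 and 25 leave remainder 1 mod 3, so the system is consistent.
Put x = 13 + 21t, so we need 21t ≡ 12 (mod 33), equivalently (divide by 3) 7t ≡ 4 (mod 11).
Since 7·8 = 56 = 5·11 + 1, the inverse of 7 mod 11 is 8.
Multiplying by 8: t ≡ 8·4 = 32 ≡ 10 (mod 11).
Then x = 13 + 21·10 = 223.
Verify: 223 = 10·21 + 13 and 223 = 6·33 + 25. ✓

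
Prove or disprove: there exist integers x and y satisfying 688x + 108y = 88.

x = 13, y = -82

gcd(688, 108) = 4, and 4 divides 88, so integer solutions exist.
Dividing through by 4 reduces the equation to 172x + 27y = 22.
Dividing repeatedly: 172 = 6·27 + 10, 27 = 2·10 + 7, 10 = 1·7 + 3, 7 = 2·3 + 1, 3 = 3·1 + 0.
Working back up the chain: 1 = 7 − 2·3 = 7 − 2·(10 − 1·7) = −2·10 + 3·7 = −2·10 + 3·(27 − 2·10) = 3·27 − 8·10 = 3·27 − 8·(172 − 6·27) = −8·172 + 51·27. So 172·(-8) + 27·51 = 1.
Times 22: 172·(-176) + 27·1122 = 22, so (-176, 1122) solves it.
The general solution is x = -176 + 27k, y = 1122 − 172k; taking k = 7 gives the smaller pair x = 13, y = -82.
Indeed 688·13 + 108·(-82) = 8944 − 8856 = 88.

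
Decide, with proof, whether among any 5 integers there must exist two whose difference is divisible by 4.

Yes.

There are exactly 4 possible remainders on division by 4.
With 5 integers and only 4 classes, the pigeonhole principle forces two of them, say a and b, into the same class.
Their difference a − b is then a multiple of 4.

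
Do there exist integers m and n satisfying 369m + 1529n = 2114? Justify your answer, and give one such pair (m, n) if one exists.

369 and 1529 are coprime, so 369m + 1529n ranges over all of ℤ.
Euclidean algorithm: 1529 = 4·369 + 53, 369 = 6·53 + 51, 53 = 1·51 + 2, 51 = 25·2 + 1, 2 = 2·1 + 0.
Working back up the chain: 1 = 51 − 25·2 = 51 − 25·(53 − 1·51) = −25·53 + 26·51 = −25·53 + 26·(369 − 6·53) = 26·369 − 181·53 = 26·369 − 181·(1529 − 4·369) = −181·1529 + 750·369. So 369·750 + 1529·(-181) = 1.
Times 2114: 369·1585500 + 1529·(-382634) = 2114, so (1585500, -382634) solves it.
Subtracting 1036·1529 from m and adding 1036·369 to n gives the tidier solution (1456, -350).
Indeed 369·1456 + 1529·(-350) = 537264 − 535150 = 2114.

m = 1456, n = -350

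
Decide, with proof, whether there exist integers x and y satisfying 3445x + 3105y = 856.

No, no such integers exist.

gcd(3445, 3105) = 5, so every integer of the form 3445x + 3105y is a multiple of 5.
However 856 leaves remainder 1 on division by 5.
Therefore 3445x + 3105y = 856 has no solution in integers.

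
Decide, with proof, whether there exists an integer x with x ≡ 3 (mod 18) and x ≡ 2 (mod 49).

x = 345

Since 18 and 49 share no common factor, CRT says the pair of congruences has a solution (unique mod 882).
Write x = 3 + 18t and require 3 + 18t ≡ 2 (mod 49), i.e. 18t ≡ 48 (mod 49).
Since 18·30 = 540 = 11·49 + 1, the inverse of 18 mod 49 is 30.
Therefore t ≡ 30·48 = 1440 ≡ 19 (mod 49).
Taking t = 19 gives x = 3 + 18·19 = 345.
Indeed 345 ≡ 3 (mod 18) and 345 ≡ 2 (mod 49).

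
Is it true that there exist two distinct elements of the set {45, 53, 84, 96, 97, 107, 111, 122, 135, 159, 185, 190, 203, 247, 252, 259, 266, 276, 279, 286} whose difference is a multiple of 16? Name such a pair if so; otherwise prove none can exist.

Reduce each element mod 16: 45↦13, 53↦5, 84↦4, 96↦0, 97↦1, 107↦11, 111↦15, 122↦10, 135↦7, 159↦15, 185↦9, 190↦14, 203↦11, 247↦7, 252↦12, 259↦3, 266↦10, 276↦4, 279↦7, 286↦14. The residue 4 repeats (at 84 and 276), and 276 − 84 = 192 = 12·16.

The pair (84, 276) works.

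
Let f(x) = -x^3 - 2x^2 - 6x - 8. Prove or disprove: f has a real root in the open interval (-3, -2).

Evaluate at the endpoints: f(-3) = 19, f(-2) = 4 — same sign (positive).
The derivative f'(x) = -3x^2 - 4x - 6 is a quadratic with discriminant (-4)² − 4·(-3)·(-6) = -56 < 0; it never vanishes, so it is always negative (sign of the leading coefficient).
So f is strictly decreasing; between -3 and -2 its values lie between f(-3) = 19 and f(-2) = 4, all positive. Therefore f has no root in (-3, -2).

No such root exists.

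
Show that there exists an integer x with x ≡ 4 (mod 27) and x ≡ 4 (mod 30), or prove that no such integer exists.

Here gcd(27, 30) = 3, and both 4 and 4 leave remainder 1 mod 3, so the system is consistent.
In fact x = 4 itself already satisfies 4 mod 30 = 4.
Verify: 4 = 0·27 + 4 and 4 = 0·30 + 4. ✓

x = 4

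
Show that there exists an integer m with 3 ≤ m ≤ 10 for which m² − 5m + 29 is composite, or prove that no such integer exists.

m = 9

At m = 9: 9² − 5·9 + 29 = 65 = 5·13, which is composite.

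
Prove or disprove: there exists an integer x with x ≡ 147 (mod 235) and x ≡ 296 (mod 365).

gcd(235, 365) = 5. If x ≡ 147 (mod 235) and x ≡ 296 (mod 365), then x ≡ 147 (mod 5) and x ≡ 296 (mod 5).
However 147 ≡ 2 and 296 ≡ 1 (mod 5), and 2 ≠ 1.
So no integer satisfies both congruences.

No such integer exists.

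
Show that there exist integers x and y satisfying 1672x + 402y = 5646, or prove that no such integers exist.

gcd(1672, 402) = 2, and 2 divides 5646, so integer solutions exist.
Dividing through by 2 reduces the equation to 836x + 201y = 2823.
Dividing repeatedly: 836 = 4·201 + 32, 201 = 6·32 + 9, 32 = 3·9 + 5, 9 = 1·5 + 4, 5 = 1·4 + 1, 4 = 4·1 + 0.
Back-substituting, 1 = 5 − 1·4 = 5 − (9 − 1·5) = −9 + 2·5 = −9 + 2·(32 − 3·9) = 2·32 − 7·9 = 2·32 − 7·(201 − 6·32) = −7·201 + 44·32 = −7·201 + 44·(836 − 4·201) = 44·836 − 183·201; that is, 836·44 + 201·(-183) = 1.
Multiplying through by 2823: x = 44·2823 = 124212, y = (-183)·2823 = -516609 is a solution.
Shifting by a multiple of (201, −836) keeps it a solution: x = 124212 − 617·201 = 195, y = -516609 + 617·836 = -797.
Check: 1672·195 + 402·(-797) = 326040 − 320394 = 5646. ✓

x = 195, y = -797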